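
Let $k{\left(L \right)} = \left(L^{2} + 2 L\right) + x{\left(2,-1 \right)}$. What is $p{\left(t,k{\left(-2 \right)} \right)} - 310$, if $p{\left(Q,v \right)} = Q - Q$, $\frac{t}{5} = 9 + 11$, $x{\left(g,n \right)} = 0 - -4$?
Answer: $-310$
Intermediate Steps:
$x{\left(g,n \right)} = 4$ ($x{\left(g,n \right)} = 0 + 4 = 4$)
$t = 100$ ($t = 5 \left(9 + 11\right) = 5 \cdot 20 = 100$)
$k{\left(L \right)} = 4 + L^{2} + 2 L$ ($k{\left(L \right)} = \left(L^{2} + 2 L\right) + 4 = 4 + L^{2} + 2 L$)
$p{\left(Q,v \right)} = 0$
$p{\left(t,k{\left(-2 \right)} \right)} - 310 = 0 - 310 = -310$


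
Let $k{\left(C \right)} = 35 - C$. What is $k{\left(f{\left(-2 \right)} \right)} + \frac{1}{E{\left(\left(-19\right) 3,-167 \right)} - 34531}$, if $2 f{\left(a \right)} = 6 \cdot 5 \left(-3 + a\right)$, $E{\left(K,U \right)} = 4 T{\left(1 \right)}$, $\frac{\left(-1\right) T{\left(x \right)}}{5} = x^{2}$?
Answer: $\frac{3800609}{34551} \approx 110.0$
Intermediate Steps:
$T{\left(x \right)} = - 5 x^{2}$
$E{\left(K,U \right)} = -20$ ($E{\left(K,U \right)} = 4 \left(- 5 \cdot 1^{2}\right) = 4 \left(\left(-5\right) 1\right) = 4 \left(-5\right) = -20$)
$f{\left(a \right)} = -45 + 15 a$ ($f{\left(a \right)} = \frac{6 \cdot 5 \left(-3 + a\right)}{2} = \frac{30 \left(-3 + a\right)}{2} = \frac{-90 + 30 a}{2} = -45 + 15 a$)
$k{\left(f{\left(-2 \right)} \right)} + \frac{1}{E{\left(\left(-19\right) 3,-167 \right)} - 34531} = \left(35 - \left(-45 + 15 \left(-2\right)\right)\right) + \frac{1}{-20 - 34531} = \left(35 - \left(-45 - 30\right)\right) + \frac{1}{-34551} = \left(35 - -75\right) - \frac{1}{34551} = \left(35 + 75\right) - \frac{1}{34551} = 110 - \frac{1}{34551} = \frac{3800609}{34551}$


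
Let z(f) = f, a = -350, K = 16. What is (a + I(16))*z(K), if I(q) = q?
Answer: -5344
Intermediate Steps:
(a + I(16))*z(K) = (-350 + 16)*16 = -334*16 = -5344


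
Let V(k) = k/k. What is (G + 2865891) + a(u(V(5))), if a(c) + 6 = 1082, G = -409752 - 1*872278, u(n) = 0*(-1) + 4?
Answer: 1584937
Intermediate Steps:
V(k) = 1
u(n) = 4 (u(n) = 0 + 4 = 4)
G = -1282030 (G = -409752 - 872278 = -1282030)
a(c) = 1076 (a(c) = -6 + 1082 = 1076)
(G + 2865891) + a(u(V(5))) = (-1282030 + 2865891) + 1076 = 1583861 + 1076 = 1584937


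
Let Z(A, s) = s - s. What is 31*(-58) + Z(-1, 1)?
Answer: -1798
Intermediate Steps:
Z(A, s) = 0
31*(-58) + Z(-1, 1) = 31*(-58) + 0 = -1798 + 0 = -1798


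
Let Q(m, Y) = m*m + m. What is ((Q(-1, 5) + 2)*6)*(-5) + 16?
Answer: -44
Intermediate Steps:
Q(m, Y) = m + m**2 (Q(m, Y) = m**2 + m = m + m**2)
((Q(-1, 5) + 2)*6)*(-5) + 16 = ((-(1 - 1) + 2)*6)*(-5) + 16 = ((-1*0 + 2)*6)*(-5) + 16 = ((0 + 2)*6)*(-5) + 16 = (2*6)*(-5) + 16 = 12*(-5) + 16 = -60 + 16 = -44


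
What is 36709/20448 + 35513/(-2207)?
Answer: -645153061/45128736 ≈ -14.296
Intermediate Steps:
36709/20448 + 35513/(-2207) = 36709*(1/20448) + 35513*(-1/2207) = 36709/20448 - 35513/2207 = -645153061/45128736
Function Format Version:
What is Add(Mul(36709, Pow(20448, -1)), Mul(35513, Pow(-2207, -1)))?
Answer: Rational(-645153061, 45128736) ≈ -14.296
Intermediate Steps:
Add(Mul(36709, Pow(20448, -1)), Mul(35513, Pow(-2207, -1))) = Add(Mul(36709, Rational(1, 20448)), Mul(35513, Rational(-1, 2207))) = Add(Rational(36709, 20448), Rational(-35513, 2207)) = Rational(-645153061, 45128736)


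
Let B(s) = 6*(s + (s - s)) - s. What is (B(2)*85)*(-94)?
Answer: -79900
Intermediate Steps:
B(s) = 5*s (B(s) = 6*(s + 0) - s = 6*s - s = 5*s)
(B(2)*85)*(-94) = ((5*2)*85)*(-94) = (10*85)*(-94) = 850*(-94) = -79900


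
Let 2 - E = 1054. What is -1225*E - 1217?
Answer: 1287483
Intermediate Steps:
E = -1052 (E = 2 - 1*1054 = 2 - 1054 = -1052)
-1225*E - 1217 = -1225*(-1052) - 1217 = 1288700 - 1217 = 1287483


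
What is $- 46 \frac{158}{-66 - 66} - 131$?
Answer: $- \frac{2506}{33} \approx -75.939$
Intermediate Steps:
$- 46 \frac{158}{-66 - 66} - 131 = - 46 \frac{158}{-132} - 131 = - 46 \cdot 158 \left(- \frac{1}{132}\right) - 131 = \left(-46\right) \left(- \frac{79}{66}\right) - 131 = \frac{1817}{33} - 131 = - \frac{2506}{33}$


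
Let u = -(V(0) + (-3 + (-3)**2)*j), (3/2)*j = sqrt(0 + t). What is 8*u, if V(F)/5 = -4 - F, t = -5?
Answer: 160 - 32*I*sqrt(5) ≈ 160.0 - 71.554*I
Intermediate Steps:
V(F) = -20 - 5*F (V(F) = 5*(-4 - F) = -20 - 5*F)
j = 2*I*sqrt(5)/3 (j = 2*sqrt(0 - 5)/3 = 2*sqrt(-5)/3 = 2*(I*sqrt(5))/3 = 2*I*sqrt(5)/3 ≈ 1.4907*I)
u = 20 - 4*I*sqrt(5) (u = -((-20 - 5*0) + (-3 + (-3)**2)*(2*I*sqrt(5)/3)) = -((-20 + 0) + (-3 + 9)*(2*I*sqrt(5)/3)) = -(-20 + 6*(2*I*sqrt(5)/3)) = -(-20 + 4*I*sqrt(5)) = 20 - 4*I*sqrt(5) ≈ 20.0 - 8.9443*I)
8*u = 8*(20 - 4*I*sqrt(5)) = 160 - 32*I*sqrt(5)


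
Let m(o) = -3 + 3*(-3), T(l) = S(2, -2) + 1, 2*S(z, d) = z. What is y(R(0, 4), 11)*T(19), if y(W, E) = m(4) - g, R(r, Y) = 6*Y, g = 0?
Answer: -24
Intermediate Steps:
S(z, d) = z/2
T(l) = 2 (T(l) = (1/2)*2 + 1 = 1 + 1 = 2)
m(o) = -12 (m(o) = -3 - 9 = -12)
y(W, E) = -12 (y(W, E) = -12 - 1*0 = -12 + 0 = -12)
y(R(0, 4), 11)*T(19) = -12*2 = -24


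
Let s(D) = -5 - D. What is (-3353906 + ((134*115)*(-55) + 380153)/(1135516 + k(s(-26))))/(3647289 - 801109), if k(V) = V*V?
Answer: -3809893465439/3233138094260 ≈ -1.1784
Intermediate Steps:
k(V) = V²
(-3353906 + ((134*115)*(-55) + 380153)/(1135516 + k(s(-26))))/(3647289 - 801109) = (-3353906 + ((134*115)*(-55) + 380153)/(1135516 + (-5 - 1*(-26))²))/(3647289 - 801109) = (-3353906 + (15410*(-55) + 380153)/(1135516 + (-5 + 26)²))/2846180 = (-3353906 + (-847550 + 380153)/(1135516 + 21²))*(1/2846180) = (-3353906 - 467397/(1135516 + 441))*(1/2846180) = (-3353906 - 467397/1135957)*(1/2846180) = -3809893465439/1135957*1/2846180 = -3809893465439/3233138094260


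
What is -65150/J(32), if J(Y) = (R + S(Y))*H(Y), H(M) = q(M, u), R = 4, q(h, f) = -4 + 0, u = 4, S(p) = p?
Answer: 32575/72 ≈ 452.43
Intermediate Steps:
q(h, f) = -4
H(M) = -4
J(Y) = -16 - 4*Y (J(Y) = (4 + Y)*(-4) = -16 - 4*Y)
-65150/J(32) = -65150/(-16 - 4*32) = -65150/(-16 - 128) = -65150/(-144) = -65150*(-1/144) = 32575/72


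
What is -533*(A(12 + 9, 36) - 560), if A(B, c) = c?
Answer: 279292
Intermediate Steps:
-533*(A(12 + 9, 36) - 560) = -533*(36 - 560) = -533*(-524) = 279292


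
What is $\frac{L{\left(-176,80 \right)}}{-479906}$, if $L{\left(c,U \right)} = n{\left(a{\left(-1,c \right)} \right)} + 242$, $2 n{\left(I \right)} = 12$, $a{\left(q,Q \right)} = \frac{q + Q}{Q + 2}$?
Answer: $- \frac{124}{239953} \approx -0.00051677$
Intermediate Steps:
$a{\left(q,Q \right)} = \frac{Q + q}{2 + Q}$
$n{\left(I \right)} = 6$ ($n{\left(I \right)} = \frac{1}{2} \cdot 12 = 6$)
$L{\left(c,U \right)} = 248$ ($L{\left(c,U \right)} = 6 + 242 = 248$)
$\frac{L{\left(-176,80 \right)}}{-479906} = \frac{248}{-479906} = 248 \left(- \frac{1}{479906}\right) = - \frac{124}{239953}$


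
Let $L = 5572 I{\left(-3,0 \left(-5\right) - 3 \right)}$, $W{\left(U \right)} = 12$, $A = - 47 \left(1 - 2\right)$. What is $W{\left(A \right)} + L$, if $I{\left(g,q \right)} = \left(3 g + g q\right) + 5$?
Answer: $27872$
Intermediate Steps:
$I{\left(g,q \right)} = 5 + 3 g + g q$
$A = 47$ ($A = \left(-47\right) \left(-1\right) = 47$)
$L = 27860$ ($L = 5572 \left(5 + 3 \left(-3\right) - 3 \left(0 \left(-5\right) - 3\right)\right) = 5572 \left(5 - 9 - 3 \left(0 - 3\right)\right) = 5572 \left(5 - 9 - -9\right) = 5572 \left(5 - 9 + 9\right) = 5572 \cdot 5 = 27860$)
$W{\left(A \right)} + L = 12 + 27860 = 27872$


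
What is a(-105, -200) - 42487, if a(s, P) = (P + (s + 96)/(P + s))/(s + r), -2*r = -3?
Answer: -2682294763/63135 ≈ -42485.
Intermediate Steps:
r = 3/2 (r = -½*(-3) = 3/2 ≈ 1.5000)
a(s, P) = (P + (96 + s)/(P + s))/(3/2 + s) (a(s, P) = (P + (s + 96)/(P + s))/(s + 3/2) = (P + (96 + s)/(P + s))/(3/2 + s))
a(-105, -200) - 42487 = 2*(96 - 105 + (-200)² - 200*(-105))/(2*(-105)² + 3*(-200) + 3*(-105) + 2*(-200)*(-105)) - 42487 = 2*(96 - 105 + 40000 + 21000)/(2*11025 - 600 - 315 + 42000) - 42487 = 2*60991/(22050 - 600 - 315 + 42000) - 42487 = 2*60991/63135 - 42487 = 2*(1/63135)*60991 - 42487 = 121982/63135 - 42487 = -2682294763/63135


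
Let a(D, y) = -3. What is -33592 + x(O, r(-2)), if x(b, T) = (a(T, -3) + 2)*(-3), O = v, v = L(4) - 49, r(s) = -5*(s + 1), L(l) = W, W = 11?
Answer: -33589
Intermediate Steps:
L(l) = 11
r(s) = -5 - 5*s (r(s) = -5*(1 + s) = -5 - 5*s)
v = -38 (v = 11 - 49 = -38)
O = -38
x(b, T) = 3 (x(b, T) = (-3 + 2)*(-3) = -1*(-3) = 3)
-33592 + x(O, r(-2)) = -33592 + 3 = -33589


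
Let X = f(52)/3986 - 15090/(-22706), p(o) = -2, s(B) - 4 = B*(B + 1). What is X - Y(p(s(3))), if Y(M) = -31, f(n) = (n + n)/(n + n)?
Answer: 1432930521/45253058 ≈ 31.665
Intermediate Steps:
s(B) = 4 + B*(1 + B) (s(B) = 4 + B*(B + 1) = 4 + B*(1 + B))
f(n) = 1 (f(n) = (2*n)/((2*n)) = (2*n)*(1/(2*n)) = 1)
X = 30085723/45253058 (X = 1/3986 - 15090/(-22706) = 1*(1/3986) - 15090*(-1/22706) = 1/3986 + 7545/11353 = 30085723/45253058 ≈ 0.66483)
X - Y(p(s(3))) = 30085723/45253058 - 1*(-31) = 30085723/45253058 + 31 = 1432930521/45253058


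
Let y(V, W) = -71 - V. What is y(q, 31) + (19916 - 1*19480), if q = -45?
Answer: 410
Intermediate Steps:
y(q, 31) + (19916 - 1*19480) = (-71 - 1*(-45)) + (19916 - 1*19480) = (-71 + 45) + (19916 - 19480) = -26 + 436 = 410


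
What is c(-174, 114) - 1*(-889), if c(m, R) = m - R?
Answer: 601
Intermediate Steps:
c(-174, 114) - 1*(-889) = (-174 - 1*114) - 1*(-889) = (-174 - 114) + 889 = -288 + 889 = 601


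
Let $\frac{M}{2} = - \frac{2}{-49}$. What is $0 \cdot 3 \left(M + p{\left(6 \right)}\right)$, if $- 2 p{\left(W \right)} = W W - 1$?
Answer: $0$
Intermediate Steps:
$p{\left(W \right)} = \frac{1}{2} - \frac{W^{2}}{2}$ ($p{\left(W \right)} = - \frac{W W - 1}{2} = - \frac{W^{2} - 1}{2} = - \frac{-1 + W^{2}}{2} = \frac{1}{2} - \frac{W^{2}}{2}$)
$M = \frac{4}{49}$ ($M = 2 \left(- \frac{2}{-49}\right) = 2 \left(\left(-2\right) \left(- \frac{1}{49}\right)\right) = 2 \cdot \frac{2}{49} = \frac{4}{49} \approx 0.081633$)
$0 \cdot 3 \left(M + p{\left(6 \right)}\right) = 0 \cdot 3 \left(\frac{4}{49} + \left(\frac{1}{2} - \frac{6^{2}}{2}\right)\right) = 0 \left(\frac{4}{49} + \left(\frac{1}{2} - 18\right)\right) = 0 \left(\frac{4}{49} - \frac{35}{2}\right) = 0 \left(- \frac{1707}{98}\right) = 0$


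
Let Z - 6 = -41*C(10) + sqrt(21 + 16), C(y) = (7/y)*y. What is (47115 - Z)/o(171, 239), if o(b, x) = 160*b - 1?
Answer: 47396/27359 - sqrt(37)/27359 ≈ 1.7322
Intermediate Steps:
o(b, x) = -1 + 160*b
C(y) = 7
Z = -281 + sqrt(37) (Z = 6 + (-41*7 + sqrt(21 + 16)) = 6 + (-287 + sqrt(37)) = -281 + sqrt(37) ≈ -274.92)
(47115 - Z)/o(171, 239) = (47115 - (-281 + sqrt(37)))/(-1 + 160*171) = (47115 + (281 - sqrt(37)))/(-1 + 27360) = (47396 - sqrt(37))/27359 = (47396 - sqrt(37))*(1/27359) = 47396/27359 - sqrt(37)/27359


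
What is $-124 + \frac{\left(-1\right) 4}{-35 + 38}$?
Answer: $- \frac{376}{3} \approx -125.33$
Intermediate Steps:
$-124 + \frac{\left(-1\right) 4}{-35 + 38} = -124 + \frac{1}{3} \left(-4\right) = -124 - \frac{4}{3} = - \frac{376}{3}$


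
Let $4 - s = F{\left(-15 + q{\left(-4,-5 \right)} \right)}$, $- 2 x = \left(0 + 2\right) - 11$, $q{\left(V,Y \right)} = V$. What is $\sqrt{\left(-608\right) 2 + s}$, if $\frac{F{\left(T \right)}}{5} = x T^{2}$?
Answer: $\frac{7 i \sqrt{762}}{2} \approx 96.615 i$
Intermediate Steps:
$x = \frac{9}{2}$ ($x = - \frac{\left(0 + 2\right) - 11}{2} = - \frac{2 - 11}{2} = \left(- \frac{1}{2}\right) \left(-9\right) = \frac{9}{2} \approx 4.5$)
$F{\left(T \right)} = \frac{45 T^{2}}{2}$ ($F{\left(T \right)} = 5 \frac{9 T^{2}}{2} = \frac{45 T^{2}}{2}$)
$s = - \frac{16237}{2}$ ($s = 4 - \frac{45 \left(-15 - 4\right)^{2}}{2} = 4 - \frac{45 \left(-19\right)^{2}}{2} = 4 - \frac{45}{2} \cdot 361 = 4 - \frac{16245}{2} = - \frac{16237}{2} \approx -8118.5$)
$\sqrt{\left(-608\right) 2 + s} = \sqrt{\left(-608\right) 2 - \frac{16237}{2}} = \sqrt{-1216 - \frac{16237}{2}} = \sqrt{- \frac{18669}{2}} = \frac{7 i \sqrt{762}}{2}$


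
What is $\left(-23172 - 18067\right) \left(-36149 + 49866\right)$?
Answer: $-565675363$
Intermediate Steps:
$\left(-23172 - 18067\right) \left(-36149 + 49866\right) = \left(-41239\right) 13717 = -565675363$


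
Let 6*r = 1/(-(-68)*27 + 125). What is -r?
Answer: -1/11766 ≈ -8.4991e-5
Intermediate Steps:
r = 1/11766 (r = 1/(6*(-(-68)*27 + 125)) = 1/(6*(-68*(-27) + 125)) = 1/(6*(1836 + 125)) = (⅙)/1961 = (⅙)*(1/1961) = 1/11766 ≈ 8.4991e-5)
-r = -1*1/11766 = -1/11766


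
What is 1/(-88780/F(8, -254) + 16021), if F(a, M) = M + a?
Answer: 123/2014973 ≈ 6.1043e-5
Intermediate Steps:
1/(-88780/F(8, -254) + 16021) = 1/(-88780/(-254 + 8) + 16021) = 1/(-88780/(-246) + 16021) = 1/(-88780*(-1/246) + 16021) = 1/(44390/123 + 16021) = 1/(2014973/123) = 123/2014973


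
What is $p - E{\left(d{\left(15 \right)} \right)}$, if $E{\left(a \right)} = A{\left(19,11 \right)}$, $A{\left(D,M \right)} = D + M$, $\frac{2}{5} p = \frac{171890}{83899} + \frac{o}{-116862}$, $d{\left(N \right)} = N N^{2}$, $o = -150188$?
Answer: $- \frac{106209033830}{4902302469} \approx -21.665$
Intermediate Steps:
$d{\left(N \right)} = N^{3}$
$p = \frac{40860040240}{4902302469}$ ($p = \frac{5 \left(\frac{171890}{83899} - \frac{150188}{-116862}\right)}{2} = \frac{5 \left(171890 \cdot \frac{1}{83899} - - \frac{75094}{58431}\right)}{2} = \frac{5 \left(\frac{171890}{83899} + \frac{75094}{58431}\right)}{2} = \frac{5}{2} \cdot \frac{16344016096}{4902302469} = \frac{40860040240}{4902302469} \approx 8.3349$)
$E{\left(a \right)} = 30$ ($E{\left(a \right)} = 19 + 11 = 30$)
$p - E{\left(d{\left(15 \right)} \right)} = \frac{40860040240}{4902302469} - 30 = - \frac{106209033830}{4902302469}$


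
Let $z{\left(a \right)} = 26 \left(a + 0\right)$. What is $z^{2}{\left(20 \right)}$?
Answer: $270400$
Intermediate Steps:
$z{\left(a \right)} = 26 a$
$z^{2}{\left(20 \right)} = \left(26 \cdot 20\right)^{2} = 520^{2} = 270400$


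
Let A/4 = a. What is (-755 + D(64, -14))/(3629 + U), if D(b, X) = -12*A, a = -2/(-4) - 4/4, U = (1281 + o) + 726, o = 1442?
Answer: -731/7078 ≈ -0.10328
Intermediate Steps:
U = 3449 (U = (1281 + 1442) + 726 = 2723 + 726 = 3449)
a = -½ (a = -2*(-¼) - 4*¼ = ½ - 1 = -½ ≈ -0.50000)
A = -2 (A = 4*(-½) = -2)
D(b, X) = 24 (D(b, X) = -12*(-2) = 24)
(-755 + D(64, -14))/(3629 + U) = (-755 + 24)/(3629 + 3449) = -731/7078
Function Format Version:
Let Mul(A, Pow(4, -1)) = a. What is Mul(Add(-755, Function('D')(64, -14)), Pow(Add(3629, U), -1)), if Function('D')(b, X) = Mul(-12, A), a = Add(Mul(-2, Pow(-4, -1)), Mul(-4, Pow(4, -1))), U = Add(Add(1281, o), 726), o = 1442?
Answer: Rational(-731, 7078) ≈ -0.10328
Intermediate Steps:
U = 3449 (U = Add(Add(1281, 1442), 726) = Add(2723, 726) = 3449)
a = Rational(-1, 2) (a = Add(Mul(-2, Rational(-1, 4)), Mul(-4, Rational(1, 4))) = Add(Rational(1, 2), -1) = Rational(-1, 2) ≈ -0.50000)
A = -2 (A = Mul(4, Rational(-1, 2)) = -2)
Function('D')(b, X) = 24 (Function('D')(b, X) = Mul(-12, -2) = 24)
Mul(Add(-755, Function('D')(64, -14)), Pow(Add(3629, U), -1)) = Mul(Add(-755, 24), Pow(Add(3629, 3449), -1)) = Mul(-731, Pow(7078, -1)) = Mul(-731, Rational(1, 7078)) = Rational(-731, 7078)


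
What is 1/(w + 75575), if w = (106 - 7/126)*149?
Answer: 18/1644493 ≈ 1.0946e-5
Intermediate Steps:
w = 284143/18 (w = (106 - 7*1/126)*149 = (106 - 1/18)*149 = (1907/18)*149 = 284143/18 ≈ 15786.)
1/(w + 75575) = 1/(284143/18 + 75575) = 1/(1644493/18) = 18/1644493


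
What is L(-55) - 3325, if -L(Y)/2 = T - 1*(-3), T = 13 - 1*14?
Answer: -3329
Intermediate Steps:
T = -1 (T = 13 - 14 = -1)
L(Y) = -4 (L(Y) = -2*(-1 - 1*(-3)) = -2*(-1 + 3) = -2*2 = -4)
L(-55) - 3325 = -4 - 3325 = -3329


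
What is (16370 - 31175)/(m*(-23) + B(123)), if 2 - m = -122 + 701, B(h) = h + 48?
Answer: -315/286 ≈ -1.1014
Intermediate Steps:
B(h) = 48 + h
m = -577 (m = 2 - (-122 + 701) = 2 - 1*579 = 2 - 579 = -577)
(16370 - 31175)/(m*(-23) + B(123)) = (16370 - 31175)/(-577*(-23) + (48 + 123)) = -14805/(13271 + 171) = -14805/13442 = -14805*1/13442 = -315/286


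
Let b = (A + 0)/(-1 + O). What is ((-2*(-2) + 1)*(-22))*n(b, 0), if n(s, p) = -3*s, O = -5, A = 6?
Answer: -330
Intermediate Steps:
b = -1 (b = (6 + 0)/(-1 - 5) = 6/(-6) = 6*(-1/6) = -1)
((-2*(-2) + 1)*(-22))*n(b, 0) = ((-2*(-2) + 1)*(-22))*(-3*(-1)) = ((4 + 1)*(-22))*3 = (5*(-22))*3 = -110*3 = -330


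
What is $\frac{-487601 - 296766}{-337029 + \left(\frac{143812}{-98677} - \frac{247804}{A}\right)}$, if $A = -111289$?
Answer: $\frac{8613655358879651}{3701131008474297} \approx 2.3273$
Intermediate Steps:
$\frac{-487601 - 296766}{-337029 + \left(\frac{143812}{-98677} - \frac{247804}{A}\right)} = \frac{-487601 - 296766}{-337029 + \left(\frac{143812}{-98677} - \frac{247804}{-111289}\right)} = - \frac{784367}{-337029 + \left(143812 \left(- \frac{1}{98677}\right) - - \frac{247804}{111289}\right)} = - \frac{784367}{-337029 + \left(- \frac{143812}{98677} + \frac{247804}{111289}\right)} = - \frac{784367}{-337029 + \frac{8447861640}{10981664653}} = - \frac{784367}{- \frac{3701131008474297}{10981664653}} = \left(-784367\right) \left(- \frac{10981664653}{3701131008474297}\right) = \frac{8613655358879651}{3701131008474297}$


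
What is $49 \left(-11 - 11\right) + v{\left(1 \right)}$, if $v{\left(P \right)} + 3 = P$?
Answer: $-1080$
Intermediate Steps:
$v{\left(P \right)} = -3 + P$
$49 \left(-11 - 11\right) + v{\left(1 \right)} = 49 \left(-11 - 11\right) + \left(-3 + 1\right) = 49 \left(-22\right) - 2 = -1078 - 2 = -1080$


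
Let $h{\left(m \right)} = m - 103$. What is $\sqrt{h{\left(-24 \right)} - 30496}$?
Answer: $i \sqrt{30623} \approx 174.99 i$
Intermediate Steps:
$h{\left(m \right)} = -103 + m$
$\sqrt{h{\left(-24 \right)} - 30496} = \sqrt{\left(-103 - 24\right) - 30496} = \sqrt{-127 - 30496} = \sqrt{-30623} = i \sqrt{30623}$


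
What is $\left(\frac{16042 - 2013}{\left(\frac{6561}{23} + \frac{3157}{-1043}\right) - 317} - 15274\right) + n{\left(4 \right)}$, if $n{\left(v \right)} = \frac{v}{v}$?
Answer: $- \frac{1867748422}{119143} \approx -15677.0$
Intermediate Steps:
$n{\left(v \right)} = 1$
$\left(\frac{16042 - 2013}{\left(\frac{6561}{23} + \frac{3157}{-1043}\right) - 317} - 15274\right) + n{\left(4 \right)} = \left(\frac{16042 - 2013}{\left(\frac{6561}{23} + \frac{3157}{-1043}\right) - 317} - 15274\right) + 1 = \left(\frac{14029}{\left(6561 \cdot \frac{1}{23} + 3157 \left(- \frac{1}{1043}\right)\right) - 317} - 15274\right) + 1 = \left(\frac{14029}{\left(\frac{6561}{23} - \frac{451}{149}\right) - 317} - 15274\right) + 1 = \left(\frac{14029}{\frac{967216}{3427} - 317} - 15274\right) + 1 = \left(\frac{14029}{- \frac{119143}{3427}} - 15274\right) + 1 = \left(14029 \left(- \frac{3427}{119143}\right) - 15274\right) + 1 = \left(- \frac{48077383}{119143} - 15274\right) + 1 = - \frac{1867867565}{119143} + 1 = - \frac{1867748422}{119143}$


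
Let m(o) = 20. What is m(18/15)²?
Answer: 400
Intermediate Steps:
m(18/15)² = 20² = 400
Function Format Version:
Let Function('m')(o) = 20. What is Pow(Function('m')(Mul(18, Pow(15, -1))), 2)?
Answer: 400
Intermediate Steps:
Pow(Function('m')(Mul(18, Pow(15, -1))), 2) = Pow(20, 2) = 400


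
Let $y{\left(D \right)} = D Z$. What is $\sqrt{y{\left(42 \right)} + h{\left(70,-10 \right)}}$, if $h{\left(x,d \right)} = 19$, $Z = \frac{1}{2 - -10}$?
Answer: $\frac{3 \sqrt{10}}{2} \approx 4.7434$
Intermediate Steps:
$Z = \frac{1}{12}$ ($Z = \frac{1}{2 + 10} = \frac{1}{12} \approx 0.083333$)
$y{\left(D \right)} = \frac{D}{12}$ ($y{\left(D \right)} = D \frac{1}{12} = \frac{D}{12}$)
$\sqrt{y{\left(42 \right)} + h{\left(70,-10 \right)}} = \sqrt{\frac{1}{12} \cdot 42 + 19} = \sqrt{\frac{7}{2} + 19} = \sqrt{\frac{45}{2}} = \frac{3 \sqrt{10}}{2}$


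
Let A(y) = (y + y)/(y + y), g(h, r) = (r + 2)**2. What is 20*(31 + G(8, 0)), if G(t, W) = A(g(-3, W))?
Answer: 640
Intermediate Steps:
g(h, r) = (2 + r)**2
A(y) = 1 (A(y) = (2*y)/((2*y)) = (2*y)*(1/(2*y)) = 1)
G(t, W) = 1
20*(31 + G(8, 0)) = 20*(31 + 1) = 20*32 = 640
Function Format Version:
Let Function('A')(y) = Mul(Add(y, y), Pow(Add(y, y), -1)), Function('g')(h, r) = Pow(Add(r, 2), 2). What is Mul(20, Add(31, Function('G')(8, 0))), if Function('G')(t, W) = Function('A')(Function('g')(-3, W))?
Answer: 640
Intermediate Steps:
Function('g')(h, r) = Pow(Add(2, r), 2)
Function('A')(y) = 1 (Function('A')(y) = Mul(Mul(2, y), Pow(Mul(2, y), -1)) = Mul(Mul(2, y), Mul(Rational(1, 2), Pow(y, -1))) = 1)
Function('G')(t, W) = 1
Mul(20, Add(31, Function('G')(8, 0))) = Mul(20, Add(31, 1)) = Mul(20, 32) = 640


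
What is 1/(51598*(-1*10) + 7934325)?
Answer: 1/7418345 ≈ 1.3480e-7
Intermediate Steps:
1/(51598*(-1*10) + 7934325) = 1/(51598*(-10) + 7934325) = 1/(-515980 + 7934325) = 1/7418345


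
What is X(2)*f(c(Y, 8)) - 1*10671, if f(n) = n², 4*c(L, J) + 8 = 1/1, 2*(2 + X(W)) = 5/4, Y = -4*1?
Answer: -1366427/128 ≈ -10675.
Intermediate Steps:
Y = -4
X(W) = -11/8 (X(W) = -2 + (5/4)/2 = -2 + (5*(¼))/2 = -2 + (½)*(5/4) = -2 + 5/8 = -11/8)
c(L, J) = -7/4 (c(L, J) = -2 + (¼)/1 = -2 + (¼)*1 = -2 + ¼ = -7/4)
X(2)*f(c(Y, 8)) - 1*10671 = -11*(-7/4)²/8 - 1*10671 = -11/8*49/16 - 10671 = -539/128 - 10671 = -1366427/128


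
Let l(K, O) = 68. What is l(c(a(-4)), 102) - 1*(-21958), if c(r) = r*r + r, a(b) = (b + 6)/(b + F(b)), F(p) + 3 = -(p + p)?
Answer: 22026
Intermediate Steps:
F(p) = -3 - 2*p (F(p) = -3 - (p + p) = -3 - 2*p)
a(b) = (6 + b)/(-3 - b) (a(b) = (b + 6)/(b + (-3 - 2*b)) = (6 + b)/(-3 - b))
c(r) = r + r² (c(r) = r² + r = r + r²)
l(c(a(-4)), 102) - 1*(-21958) = 68 - 1*(-21958) = 68 + 21958 = 22026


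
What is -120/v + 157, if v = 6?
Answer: 137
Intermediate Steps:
-120/v + 157 = -120/6 + 157 = -120*⅙ + 157 = -20 + 157 = 137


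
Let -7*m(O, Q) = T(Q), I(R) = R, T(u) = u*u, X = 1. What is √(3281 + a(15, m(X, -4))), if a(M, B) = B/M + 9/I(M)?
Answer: 2*√9044490/105 ≈ 57.284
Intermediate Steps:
T(u) = u²
m(O, Q) = -Q²/7
a(M, B) = 9/M + B/M (a(M, B) = B/M + 9/M = 9/M + B/M)
√(3281 + a(15, m(X, -4))) = √(3281 + (9 - ⅐*(-4)²)/15) = √(3281 + (9 - ⅐*16)/15) = √(3281 + (9 - 16/7)/15) = √(3281 + (1/15)*(47/7)) = √(3281 + 47/105) = √(344552/105) = 2*√9044490/105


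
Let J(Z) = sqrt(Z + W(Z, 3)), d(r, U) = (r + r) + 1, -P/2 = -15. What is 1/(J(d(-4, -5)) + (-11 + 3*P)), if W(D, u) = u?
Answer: 79/6245 - 2*I/6245 ≈ 0.01265 - 0.00032026*I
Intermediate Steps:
P = 30 (P = -2*(-15) = 30)
d(r, U) = 1 + 2*r (d(r, U) = 2*r + 1 = 1 + 2*r)
J(Z) = sqrt(3 + Z) (J(Z) = sqrt(Z + 3) = sqrt(3 + Z))
1/(J(d(-4, -5)) + (-11 + 3*P)) = 1/(sqrt(3 + (1 + 2*(-4))) + (-11 + 3*30)) = 1/(sqrt(3 + (1 - 8)) + (-11 + 90)) = 1/(sqrt(3 - 7) + 79) = 1/(sqrt(-4) + 79) = 1/(2*I + 79) = 1/(79 + 2*I) = (79 - 2*I)/6245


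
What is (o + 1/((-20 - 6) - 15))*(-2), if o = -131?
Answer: 10744/41 ≈ 262.05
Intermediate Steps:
(o + 1/((-20 - 6) - 15))*(-2) = (-131 + 1/((-20 - 6) - 15))*(-2) = (-131 + 1/(-26 - 15))*(-2) = (-131 + 1/(-41))*(-2) = (-131 - 1/41)*(-2) = -5372/41*(-2) = 10744/41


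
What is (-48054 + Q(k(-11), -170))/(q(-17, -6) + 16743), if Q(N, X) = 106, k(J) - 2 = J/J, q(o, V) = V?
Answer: -47948/16737 ≈ -2.8648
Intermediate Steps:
k(J) = 3 (k(J) = 2 + J/J = 2 + 1 = 3)
(-48054 + Q(k(-11), -170))/(q(-17, -6) + 16743) = (-48054 + 106)/(-6 + 16743) = -47948/16737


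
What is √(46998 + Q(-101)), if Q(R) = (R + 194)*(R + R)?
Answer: 2*√7053 ≈ 167.96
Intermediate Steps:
Q(R) = 2*R*(194 + R) (Q(R) = (194 + R)*(2*R) = 2*R*(194 + R))
√(46998 + Q(-101)) = √(46998 + 2*(-101)*(194 - 101)) = √(46998 + 2*(-101)*93) = √(46998 - 18786) = √28212 = 2*√7053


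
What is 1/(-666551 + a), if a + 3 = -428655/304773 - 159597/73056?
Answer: -2473944032/1649026174380857 ≈ -1.5002e-6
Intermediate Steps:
a = -16305907225/2473944032 (a = -3 + (-428655/304773 - 159597/73056) = -3 + (-428655*1/304773 - 159597*1/73056) = -3 + (-142885/101591 - 53199/24352) = -3 - 8884075129/2473944032 = -16305907225/2473944032 ≈ -6.5911)
1/(-666551 + a) = 1/(-666551 - 16305907225/2473944032) = 1/(-1649026174380857/2473944032) = -2473944032/1649026174380857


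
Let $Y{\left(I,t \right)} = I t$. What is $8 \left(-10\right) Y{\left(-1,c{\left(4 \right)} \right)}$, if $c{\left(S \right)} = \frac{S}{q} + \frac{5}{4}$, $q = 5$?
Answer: $164$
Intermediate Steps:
$c{\left(S \right)} = \frac{5}{4} + \frac{S}{5}$ ($c{\left(S \right)} = \frac{S}{5} + \frac{5}{4} = \frac{5}{4} + \frac{S}{5}$)
$8 \left(-10\right) Y{\left(-1,c{\left(4 \right)} \right)} = 8 \left(-10\right) \left(- (\frac{5}{4} + \frac{1}{5} \cdot 4)\right) = - 80 \left(- (\frac{5}{4} + \frac{4}{5})\right) = - 80 \left(\left(-1\right) \frac{41}{20}\right) = \left(-80\right) \left(- \frac{41}{20}\right) = 164$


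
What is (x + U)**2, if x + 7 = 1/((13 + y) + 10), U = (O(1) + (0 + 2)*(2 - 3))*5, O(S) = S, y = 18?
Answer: 241081/1681 ≈ 143.42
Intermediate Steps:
U = -5 (U = (1 + (0 + 2)*(2 - 3))*5 = (1 + 2*(-1))*5 = (1 - 2)*5 = -1*5 = -5)
x = -286/41 (x = -7 + 1/((13 + 18) + 10) = -7 + 1/(31 + 10) = -7 + 1/41 = -286/41 ≈ -6.9756)
(x + U)**2 = (-286/41 - 5)**2 = (-491/41)**2 = 241081/1681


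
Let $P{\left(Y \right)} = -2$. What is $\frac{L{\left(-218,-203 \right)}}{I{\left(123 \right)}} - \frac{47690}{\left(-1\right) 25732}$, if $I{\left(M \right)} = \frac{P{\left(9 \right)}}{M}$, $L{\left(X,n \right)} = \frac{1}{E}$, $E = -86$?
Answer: $\frac{2841929}{1106476} \approx 2.5685$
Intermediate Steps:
$L{\left(X,n \right)} = - \frac{1}{86}$ ($L{\left(X,n \right)} = \frac{1}{-86} = - \frac{1}{86}$)
$I{\left(M \right)} = - \frac{2}{M}$
$\frac{L{\left(-218,-203 \right)}}{I{\left(123 \right)}} - \frac{47690}{\left(-1\right) 25732} = - \frac{1}{86 \left(- \frac{2}{123}\right)} - \frac{47690}{\left(-1\right) 25732} = - \frac{1}{86 \left(\left(-2\right) \frac{1}{123}\right)} - \frac{47690}{-25732} = - \frac{1}{86 \left(- \frac{2}{123}\right)} - - \frac{23845}{12866} = \left(- \frac{1}{86}\right) \left(- \frac{123}{2}\right) + \frac{23845}{12866} = \frac{123}{172} + \frac{23845}{12866} = \frac{2841929}{1106476}$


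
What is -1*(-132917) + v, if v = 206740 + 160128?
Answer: 499785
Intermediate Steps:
v = 366868
-1*(-132917) + v = -1*(-132917) + 366868 = 132917 + 366868 = 499785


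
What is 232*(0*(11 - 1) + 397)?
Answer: 92104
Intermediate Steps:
232*(0*(11 - 1) + 397) = 232*(0*10 + 397) = 232*(0 + 397) = 232*397 = 92104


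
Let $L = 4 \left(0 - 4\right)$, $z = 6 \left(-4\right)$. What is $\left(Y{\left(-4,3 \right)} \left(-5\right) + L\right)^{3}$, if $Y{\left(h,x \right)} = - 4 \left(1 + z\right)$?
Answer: $-107850176$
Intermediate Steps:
$z = -24$
$L = -16$ ($L = 4 \left(-4\right) = -16$)
$Y{\left(h,x \right)} = 92$ ($Y{\left(h,x \right)} = - 4 \left(1 - 24\right) = \left(-4\right) \left(-23\right) = 92$)
$\left(Y{\left(-4,3 \right)} \left(-5\right) + L\right)^{3} = \left(92 \left(-5\right) - 16\right)^{3} = \left(-460 - 16\right)^{3} = \left(-476\right)^{3} = -107850176$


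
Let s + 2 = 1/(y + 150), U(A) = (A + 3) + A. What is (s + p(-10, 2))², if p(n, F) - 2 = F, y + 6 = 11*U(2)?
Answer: 196249/48841 ≈ 4.0181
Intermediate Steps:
U(A) = 3 + 2*A (U(A) = (3 + A) + A = 3 + 2*A)
y = 71 (y = -6 + 11*(3 + 2*2) = -6 + 11*(3 + 4) = -6 + 11*7 = -6 + 77 = 71)
p(n, F) = 2 + F
s = -441/221 (s = -2 + 1/(71 + 150) = -2 + 1/221 = -441/221 ≈ -1.9955)
(s + p(-10, 2))² = (-441/221 + (2 + 2))² = (-441/221 + 4)² = (443/221)² = 196249/48841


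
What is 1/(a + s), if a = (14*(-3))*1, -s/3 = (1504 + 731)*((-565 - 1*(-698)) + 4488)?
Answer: -1/30983847 ≈ -3.2275e-8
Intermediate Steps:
s = -30983805 (s = -3*(1504 + 731)*((-565 - 1*(-698)) + 4488) = -6705*((-565 + 698) + 4488) = -6705*(133 + 4488) = -6705*4621 = -3*10327935 = -30983805)
a = -42 (a = -42*1 = -42)
1/(a + s) = 1/(-42 - 30983805) = 1/(-30983847) = -1/30983847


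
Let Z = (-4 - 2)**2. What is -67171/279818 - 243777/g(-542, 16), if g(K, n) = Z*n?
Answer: -11375313847/26862528 ≈ -423.46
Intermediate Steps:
Z = 36 (Z = (-6)**2 = 36)
g(K, n) = 36*n
-67171/279818 - 243777/g(-542, 16) = -67171/279818 - 243777/(36*16) = -67171*1/279818 - 243777/576 = -67171/279818 - 243777*1/576 = -67171/279818 - 81259/192 = -11375313847/26862528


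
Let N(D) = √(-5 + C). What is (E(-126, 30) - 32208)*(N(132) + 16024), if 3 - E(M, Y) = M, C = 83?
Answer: -514033896 - 32079*√78 ≈ -5.1432e+8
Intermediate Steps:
E(M, Y) = 3 - M
N(D) = √78 (N(D) = √(-5 + 83) = √78)
(E(-126, 30) - 32208)*(N(132) + 16024) = ((3 - 1*(-126)) - 32208)*(√78 + 16024) = ((3 + 126) - 32208)*(16024 + √78) = (129 - 32208)*(16024 + √78) = -32079*(16024 + √78) = -514033896 - 32079*√78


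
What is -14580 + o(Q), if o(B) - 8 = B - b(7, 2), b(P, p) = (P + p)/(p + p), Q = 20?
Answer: -58217/4 ≈ -14554.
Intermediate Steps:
b(P, p) = (P + p)/(2*p) (b(P, p) = (P + p)/((2*p)) = (P + p)*(1/(2*p)) = (P + p)/(2*p))
o(B) = 23/4 + B (o(B) = 8 + (B - (7 + 2)/(2*2)) = 8 + (B - 9/(2*2)) = 8 + (B - 1*9/4) = 8 + (B - 9/4) = 8 + (-9/4 + B) = 23/4 + B)
-14580 + o(Q) = -14580 + (23/4 + 20) = -14580 + 103/4 = -58217/4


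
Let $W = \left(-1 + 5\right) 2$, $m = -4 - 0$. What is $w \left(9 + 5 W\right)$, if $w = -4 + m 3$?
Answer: $-784$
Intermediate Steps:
$m = -4$ ($m = -4 + 0 = -4$)
$w = -16$ ($w = -4 - 12 = -16$)
$W = 8$ ($W = 4 \cdot 2 = 8$)
$w \left(9 + 5 W\right) = - 16 \left(9 + 5 \cdot 8\right) = - 16 \left(9 + 40\right) = \left(-16\right) 49 = -784$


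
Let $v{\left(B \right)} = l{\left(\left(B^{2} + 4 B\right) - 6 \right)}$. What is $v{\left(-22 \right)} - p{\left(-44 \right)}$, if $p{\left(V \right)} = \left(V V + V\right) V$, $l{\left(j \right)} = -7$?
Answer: $83241$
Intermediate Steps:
$v{\left(B \right)} = -7$
$p{\left(V \right)} = V \left(V + V^{2}\right)$ ($p{\left(V \right)} = \left(V^{2} + V\right) V = \left(V + V^{2}\right) V = V \left(V + V^{2}\right)$)
$v{\left(-22 \right)} - p{\left(-44 \right)} = -7 - \left(-44\right)^{2} \left(1 - 44\right) = -7 - 1936 \left(-43\right) = -7 - -83248 = -7 + 83248 = 83241$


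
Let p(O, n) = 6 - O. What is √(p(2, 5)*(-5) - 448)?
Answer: 6*I*√13 ≈ 21.633*I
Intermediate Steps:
√(p(2, 5)*(-5) - 448) = √((6 - 1*2)*(-5) - 448) = √((6 - 2)*(-5) - 448) = √(4*(-5) - 448) = √(-20 - 448) = √(-468) = 6*I*√13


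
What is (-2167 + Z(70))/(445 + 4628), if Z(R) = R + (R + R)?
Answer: -103/267 ≈ -0.38577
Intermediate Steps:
Z(R) = 3*R (Z(R) = R + 2*R = 3*R)
(-2167 + Z(70))/(445 + 4628) = (-2167 + 3*70)/(445 + 4628) = (-2167 + 210)/5073 = -1957*1/5073 = -103/267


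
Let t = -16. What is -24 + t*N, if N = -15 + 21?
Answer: -120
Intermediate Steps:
N = 6
-24 + t*N = -24 - 16*6 = -24 - 96 = -120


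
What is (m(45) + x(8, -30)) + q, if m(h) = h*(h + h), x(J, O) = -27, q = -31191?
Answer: -27168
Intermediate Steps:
m(h) = 2*h**2 (m(h) = h*(2*h) = 2*h**2)
(m(45) + x(8, -30)) + q = (2*45**2 - 27) - 31191 = (2*2025 - 27) - 31191 = (4050 - 27) - 31191 = 4023 - 31191 = -27168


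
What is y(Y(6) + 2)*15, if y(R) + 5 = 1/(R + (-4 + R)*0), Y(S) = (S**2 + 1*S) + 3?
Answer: -3510/47 ≈ -74.681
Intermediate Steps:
Y(S) = 3 + S + S**2 (Y(S) = (S**2 + S) + 3 = (S + S**2) + 3 = 3 + S + S**2)
y(R) = -5 + 1/R (y(R) = -5 + 1/(R + (-4 + R)*0) = -5 + 1/(R + 0) = -5 + 1/R)
y(Y(6) + 2)*15 = (-5 + 1/((3 + 6 + 6**2) + 2))*15 = (-5 + 1/((3 + 6 + 36) + 2))*15 = (-5 + 1/(45 + 2))*15 = (-5 + 1/47)*15 = -234/47*15 = -3510/47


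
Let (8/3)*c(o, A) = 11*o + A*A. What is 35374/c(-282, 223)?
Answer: 282992/139881 ≈ 2.0231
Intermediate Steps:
c(o, A) = 3*A²/8 + 33*o/8 (c(o, A) = 3*(11*o + A*A)/8 = 3*(11*o + A²)/8 = 3*(A² + 11*o)/8 = 3*A²/8 + 33*o/8)
35374/c(-282, 223) = 35374/((3/8)*223² + (33/8)*(-282)) = 35374/((3/8)*49729 - 4653/4) = 35374/(149187/8 - 4653/4) = 35374/(139881/8) = 35374*(8/139881) = 282992/139881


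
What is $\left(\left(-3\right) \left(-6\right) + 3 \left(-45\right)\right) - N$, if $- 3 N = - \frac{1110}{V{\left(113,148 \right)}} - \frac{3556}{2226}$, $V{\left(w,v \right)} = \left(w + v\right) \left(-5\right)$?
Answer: $- \frac{540635}{4611} \approx -117.25$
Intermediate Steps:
$V{\left(w,v \right)} = - 5 v - 5 w$ ($V{\left(w,v \right)} = \left(v + w\right) \left(-5\right) = - 5 v - 5 w$)
$N = \frac{1148}{4611}$ ($N = - \frac{- \frac{1110}{\left(-5\right) 148 - 565} - \frac{3556}{2226}}{3} = - \frac{- \frac{1110}{-740 - 565} - \frac{254}{159}}{3} = - \frac{- \frac{1110}{-1305} - \frac{254}{159}}{3} = - \frac{\left(-1110\right) \left(- \frac{1}{1305}\right) - \frac{254}{159}}{3} = - \frac{\frac{74}{87} - \frac{254}{159}}{3} = \left(- \frac{1}{3}\right) \left(- \frac{1148}{1537}\right) = \frac{1148}{4611} \approx 0.24897$)
$\left(\left(-3\right) \left(-6\right) + 3 \left(-45\right)\right) - N = \left(\left(-3\right) \left(-6\right) + 3 \left(-45\right)\right) - \frac{1148}{4611} = \left(18 - 135\right) - \frac{1148}{4611} = -117 - \frac{1148}{4611} = - \frac{540635}{4611}$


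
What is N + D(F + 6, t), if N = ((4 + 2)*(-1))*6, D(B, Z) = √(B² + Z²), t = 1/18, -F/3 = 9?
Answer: -36 + 41*√85/18 ≈ -15.000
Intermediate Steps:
F = -27 (F = -3*9 = -27)
t = 1/18 ≈ 0.055556
N = -36 (N = (6*(-1))*6 = -6*6 = -36)
N + D(F + 6, t) = -36 + √((-27 + 6)² + (1/18)²) = -36 + √((-21)² + 1/324) = -36 + √(441 + 1/324) = -36 + √(142885/324) = -36 + 41*√85/18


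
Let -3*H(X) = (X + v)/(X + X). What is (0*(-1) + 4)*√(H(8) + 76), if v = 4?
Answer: 2*√303 ≈ 34.814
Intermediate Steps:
H(X) = -(4 + X)/(6*X) (H(X) = -(X + 4)/(3*(X + X)) = -(4 + X)/(3*(2*X)) = -(4 + X)*1/(2*X)/3 = -(4 + X)/(6*X))
(0*(-1) + 4)*√(H(8) + 76) = (0*(-1) + 4)*√((⅙)*(-4 - 1*8)/8 + 76) = (0 + 4)*√((⅙)*(⅛)*(-4 - 8) + 76) = 4*√((⅙)*(⅛)*(-12) + 76) = 4*√(-¼ + 76) = 4*√(303/4) = 4*(√303/2) = 2*√303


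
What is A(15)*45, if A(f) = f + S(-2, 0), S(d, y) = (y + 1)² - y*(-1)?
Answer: 720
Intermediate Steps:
S(d, y) = y + (1 + y)² (S(d, y) = (1 + y)² - (-1)*y = (1 + y)² + y = y + (1 + y)²)
A(f) = 1 + f (A(f) = f + (0 + (1 + 0)²) = f + (0 + 1²) = f + (0 + 1) = f + 1 = 1 + f)
A(15)*45 = (1 + 15)*45 = 16*45 = 720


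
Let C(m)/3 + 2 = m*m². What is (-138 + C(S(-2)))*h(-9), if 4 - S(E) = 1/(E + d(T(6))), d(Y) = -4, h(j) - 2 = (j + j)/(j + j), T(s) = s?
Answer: 5257/24 ≈ 219.04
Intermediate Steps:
h(j) = 3 (h(j) = 2 + (j + j)/(j + j) = 2 + (2*j)/((2*j)) = 2 + (2*j)*(1/(2*j)) = 2 + 1 = 3)
S(E) = 4 - 1/(-4 + E) (S(E) = 4 - 1/(E - 4) = 4 - 1/(-4 + E))
C(m) = -6 + 3*m³ (C(m) = -6 + 3*(m*m²) = -6 + 3*m³)
(-138 + C(S(-2)))*h(-9) = (-138 + (-6 + 3*((-17 + 4*(-2))/(-4 - 2))³))*3 = (-138 + (-6 + 3*((-17 - 8)/(-6))³))*3 = (-138 + (-6 + 3*(-⅙*(-25))³))*3 = (-138 + (-6 + 3*(25/6)³))*3 = (-138 + (-6 + 3*(15625/216)))*3 = (-138 + (-6 + 15625/72))*3 = (-138 + 15193/72)*3 = (5257/72)*3 = 5257/24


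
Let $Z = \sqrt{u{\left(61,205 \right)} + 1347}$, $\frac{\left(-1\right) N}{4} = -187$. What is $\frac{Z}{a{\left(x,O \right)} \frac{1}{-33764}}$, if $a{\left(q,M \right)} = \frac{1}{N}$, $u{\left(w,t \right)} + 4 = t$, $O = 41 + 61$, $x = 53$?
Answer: $- 151532832 \sqrt{43} \approx -9.9367 \cdot 10^{8}$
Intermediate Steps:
$N = 748$ ($N = \left(-4\right) \left(-187\right) = 748$)
$O = 102$
$u{\left(w,t \right)} = -4 + t$
$a{\left(q,M \right)} = \frac{1}{748}$
$Z = 6 \sqrt{43}$ ($Z = \sqrt{\left(-4 + 205\right) + 1347} = \sqrt{201 + 1347} = \sqrt{1548} = 6 \sqrt{43} \approx 39.345$)
$\frac{Z}{a{\left(x,O \right)} \frac{1}{-33764}} = \frac{6 \sqrt{43}}{\frac{1}{748} \frac{1}{-33764}} = \frac{6 \sqrt{43}}{\frac{1}{748} \left(- \frac{1}{33764}\right)} = \frac{6 \sqrt{43}}{- \frac{1}{25255472}} = 6 \sqrt{43} \left(-25255472\right) = - 151532832 \sqrt{43}$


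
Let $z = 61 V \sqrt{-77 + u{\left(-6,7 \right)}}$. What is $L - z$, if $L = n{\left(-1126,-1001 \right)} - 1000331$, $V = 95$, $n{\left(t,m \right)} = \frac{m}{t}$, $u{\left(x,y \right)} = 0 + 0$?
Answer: $- \frac{1126371705}{1126} - 5795 i \sqrt{77} \approx -1.0003 \cdot 10^{6} - 50851.0 i$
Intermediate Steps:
$u{\left(x,y \right)} = 0$
$z = 5795 i \sqrt{77}$ ($z = 61 \cdot 95 \sqrt{-77 + 0} = 5795 \sqrt{-77} = 5795 i \sqrt{77} \approx 50851.0 i$)
$L = - \frac{1126371705}{1126}$ ($L = - \frac{1001}{-1126} - 1000331 = \left(-1001\right) \left(- \frac{1}{1126}\right) - 1000331 = \frac{1001}{1126} - 1000331 = - \frac{1126371705}{1126} \approx -1.0003 \cdot 10^{6}$)
$L - z = - \frac{1126371705}{1126} - 5795 i \sqrt{77}$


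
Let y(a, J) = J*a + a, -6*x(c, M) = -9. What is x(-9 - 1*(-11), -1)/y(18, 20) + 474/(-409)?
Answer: -119039/103068 ≈ -1.1550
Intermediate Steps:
x(c, M) = 3/2 (x(c, M) = -⅙*(-9) = 3/2)
y(a, J) = a + J*a
x(-9 - 1*(-11), -1)/y(18, 20) + 474/(-409) = 3/(2*((18*(1 + 20)))) + 474/(-409) = 3/(2*((18*21))) + 474*(-1/409) = (3/2)/378 - 474/409 = (3/2)*(1/378) - 474/409 = 1/252 - 474/409 = -119039/103068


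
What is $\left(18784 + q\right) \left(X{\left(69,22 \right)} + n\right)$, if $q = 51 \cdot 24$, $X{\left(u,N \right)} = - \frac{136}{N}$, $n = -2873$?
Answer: $- \frac{633673368}{11} \approx -5.7607 \cdot 10^{7}$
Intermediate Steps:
$q = 1224$
$\left(18784 + q\right) \left(X{\left(69,22 \right)} + n\right) = \left(18784 + 1224\right) \left(- \frac{136}{22} - 2873\right) = 20008 \left(\left(-136\right) \frac{1}{22} - 2873\right) = 20008 \left(- \frac{68}{11} - 2873\right) = 20008 \left(- \frac{31671}{11}\right) = - \frac{633673368}{11}$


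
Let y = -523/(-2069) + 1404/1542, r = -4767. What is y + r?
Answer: -2534152654/531733 ≈ -4765.8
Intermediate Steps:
y = 618557/531733 (y = -523*(-1/2069) + 1404*(1/1542) = 523/2069 + 234/257 = 618557/531733 ≈ 1.1633)
y + r = 618557/531733 - 4767 = -2534152654/531733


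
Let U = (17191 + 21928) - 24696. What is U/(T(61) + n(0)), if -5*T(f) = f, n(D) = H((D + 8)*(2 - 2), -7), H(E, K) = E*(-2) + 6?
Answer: -72115/31 ≈ -2326.3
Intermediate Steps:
H(E, K) = 6 - 2*E (H(E, K) = -2*E + 6 = 6 - 2*E)
n(D) = 6 (n(D) = 6 - 2*(D + 8)*(2 - 2) = 6 - 2*(8 + D)*0 = 6 - 2*0 = 6 + 0 = 6)
T(f) = -f/5
U = 14423 (U = 39119 - 24696 = 14423)
U/(T(61) + n(0)) = 14423/(-1/5*61 + 6) = 14423/(-61/5 + 6) = 14423/(-31/5) = 14423*(-5/31) = -72115/31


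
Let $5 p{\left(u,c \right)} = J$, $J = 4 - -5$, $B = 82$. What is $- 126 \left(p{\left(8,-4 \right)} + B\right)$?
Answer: $- \frac{52794}{5} \approx -10559.0$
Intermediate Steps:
$J = 9$ ($J = 4 + 5 = 9$)
$p{\left(u,c \right)} = \frac{9}{5}$ ($p{\left(u,c \right)} = \frac{1}{5} \cdot 9 = \frac{9}{5}$)
$- 126 \left(p{\left(8,-4 \right)} + B\right) = - 126 \left(\frac{9}{5} + 82\right) = \left(-126\right) \frac{419}{5} = - \frac{52794}{5}$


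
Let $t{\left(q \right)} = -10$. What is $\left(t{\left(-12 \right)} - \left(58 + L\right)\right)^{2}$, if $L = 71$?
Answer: $19321$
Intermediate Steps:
$\left(t{\left(-12 \right)} - \left(58 + L\right)\right)^{2} = \left(-10 - 129\right)^{2} = \left(-139\right)^{2} = 19321$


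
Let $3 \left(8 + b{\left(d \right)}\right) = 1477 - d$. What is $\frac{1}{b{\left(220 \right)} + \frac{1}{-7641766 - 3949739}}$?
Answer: $\frac{11591505}{4764108554} \approx 0.0024331$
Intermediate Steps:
$b{\left(d \right)} = \frac{1453}{3} - \frac{d}{3}$ ($b{\left(d \right)} = -8 + \frac{1477 - d}{3} = -8 - \left(- \frac{1477}{3} + \frac{d}{3}\right) = \frac{1453}{3} - \frac{d}{3}$)
$\frac{1}{b{\left(220 \right)} + \frac{1}{-7641766 - 3949739}} = \frac{1}{\left(\frac{1453}{3} - \frac{220}{3}\right) + \frac{1}{-7641766 - 3949739}} = \frac{1}{\left(\frac{1453}{3} - \frac{220}{3}\right) + \frac{1}{-11591505}} = \frac{1}{411 - \frac{1}{11591505}} = \frac{1}{\frac{4764108554}{11591505}} = \frac{11591505}{4764108554}$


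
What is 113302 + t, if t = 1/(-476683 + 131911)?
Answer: 39063357143/344772 ≈ 1.1330e+5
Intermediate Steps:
t = -1/344772 (t = 1/(-344772) = -1/344772 ≈ -2.9005e-6)
113302 + t = 113302 - 1/344772 = 39063357143/344772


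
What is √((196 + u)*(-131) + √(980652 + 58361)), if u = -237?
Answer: √(5371 + √1039013) ≈ 79.939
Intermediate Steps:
√((196 + u)*(-131) + √(980652 + 58361)) = √((196 - 237)*(-131) + √(980652 + 58361)) = √(-41*(-131) + √1039013) = √(5371 + √1039013)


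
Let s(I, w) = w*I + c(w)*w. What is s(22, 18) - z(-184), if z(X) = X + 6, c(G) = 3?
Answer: 628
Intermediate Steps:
z(X) = 6 + X
s(I, w) = 3*w + I*w (s(I, w) = w*I + 3*w = I*w + 3*w = 3*w + I*w)
s(22, 18) - z(-184) = 18*(3 + 22) - (6 - 184) = 18*25 - 1*(-178) = 450 + 178 = 628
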